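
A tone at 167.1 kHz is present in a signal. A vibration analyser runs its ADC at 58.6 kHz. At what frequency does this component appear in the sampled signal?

167.1 kHz mod fs = 49.9 kHz.
49.9 kHz > fs/2 = 29.3 kHz, folds to fs − 49.9 kHz = 8.7 kHz.

8.7 kHz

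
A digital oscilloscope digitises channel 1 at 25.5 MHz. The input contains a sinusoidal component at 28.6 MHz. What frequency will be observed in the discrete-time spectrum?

3.1 MHz

28.6 MHz mod fs = 3.1 MHz.
3.1 MHz ≤ fs/2 = 12.75 MHz, appears at 3.1 MHz.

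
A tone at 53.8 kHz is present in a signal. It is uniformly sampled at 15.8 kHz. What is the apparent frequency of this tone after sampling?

53.8 kHz mod fs = 6.4 kHz.
6.4 kHz ≤ fs/2 = 7.9 kHz, appears at 6.4 kHz.

6.4 kHz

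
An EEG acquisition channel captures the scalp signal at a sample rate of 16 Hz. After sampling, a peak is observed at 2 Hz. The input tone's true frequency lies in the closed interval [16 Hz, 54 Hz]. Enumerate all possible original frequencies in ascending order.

Frequencies that alias to 2 Hz are k·fs ± 2 Hz for integer k ≥ 0.
k=0: 2 Hz.
k=1: 14 Hz, 18 Hz.
k=2: 30 Hz, 34 Hz.
k=3: 46 Hz, 50 Hz.
k=4: 62 Hz, 66 Hz.
Within [16 Hz, 54 Hz]: 18 Hz, 30 Hz, 34 Hz, 46 Hz, 50 Hz.

18 Hz, 30 Hz, 34 Hz, 46 Hz, 50 Hz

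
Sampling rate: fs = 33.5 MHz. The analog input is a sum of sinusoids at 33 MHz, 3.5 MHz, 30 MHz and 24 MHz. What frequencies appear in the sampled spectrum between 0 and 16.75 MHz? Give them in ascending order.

fs/2 = 16.75 MHz.
33 MHz > fs/2 = 16.75 MHz, folds to fs − 33 MHz = 0.5 MHz.
3.5 MHz ≤ fs/2 = 16.75 MHz, passes unchanged.
30 MHz > fs/2 = 16.75 MHz, folds to fs − 30 MHz = 3.5 MHz.
24 MHz > fs/2 = 16.75 MHz, folds to fs − 24 MHz = 9.5 MHz.
Distinct values: {0.5 MHz, 3.5 MHz, 9.5 MHz}.

0.5 MHz, 3.5 MHz, 9.5 MHz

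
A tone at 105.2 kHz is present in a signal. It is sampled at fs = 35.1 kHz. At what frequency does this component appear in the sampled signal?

105.2 kHz mod fs = 35 kHz.
35 kHz > fs/2 = 17.55 kHz, folds to fs − 35 kHz = 0.1 kHz.

0.1 kHz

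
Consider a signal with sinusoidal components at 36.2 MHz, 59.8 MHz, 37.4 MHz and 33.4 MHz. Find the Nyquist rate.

119.6 MHz

Highest-frequency component: 59.8 MHz.
Nyquist rate = 2 × 59.8 MHz = 119.6 MHz.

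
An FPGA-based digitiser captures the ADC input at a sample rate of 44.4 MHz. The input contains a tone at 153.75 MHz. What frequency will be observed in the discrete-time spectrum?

153.75 MHz mod fs = 20.55 MHz.
20.55 MHz ≤ fs/2 = 22.2 MHz, appears at 20.55 MHz.

20.55 MHz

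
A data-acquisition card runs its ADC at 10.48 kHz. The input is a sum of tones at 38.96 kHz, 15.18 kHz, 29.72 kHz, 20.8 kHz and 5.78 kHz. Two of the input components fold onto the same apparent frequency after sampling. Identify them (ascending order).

5.78 kHz, 15.18 kHz

fs/2 = 5.24 kHz.
38.96 kHz mod fs = 7.52 kHz.
7.52 kHz > fs/2 = 5.24 kHz, folds to fs − 7.52 kHz = 2.96 kHz.
15.18 kHz mod fs = 4.7 kHz.
4.7 kHz ≤ fs/2 = 5.24 kHz, appears at 4.7 kHz.
29.72 kHz mod fs = 8.76 kHz.
8.76 kHz > fs/2 = 5.24 kHz, folds to fs − 8.76 kHz = 1.72 kHz.
20.8 kHz mod fs = 10.32 kHz.
10.32 kHz > fs/2 = 5.24 kHz, folds to fs − 10.32 kHz = 0.16 kHz.
5.78 kHz > fs/2 = 5.24 kHz, folds to fs − 5.78 kHz = 4.7 kHz.
5.78 kHz and 15.18 kHz both map to 4.7 kHz.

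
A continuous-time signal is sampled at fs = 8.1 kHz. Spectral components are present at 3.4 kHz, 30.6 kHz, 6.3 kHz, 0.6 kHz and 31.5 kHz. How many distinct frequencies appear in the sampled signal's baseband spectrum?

fs/2 = 4.05 kHz.
3.4 kHz ≤ fs/2 = 4.05 kHz, passes unchanged.
30.6 kHz mod fs = 6.3 kHz.
6.3 kHz > fs/2 = 4.05 kHz, folds to fs − 6.3 kHz = 1.8 kHz.
6.3 kHz > fs/2 = 4.05 kHz, folds to fs − 6.3 kHz = 1.8 kHz.
0.6 kHz ≤ fs/2 = 4.05 kHz, passes unchanged.
31.5 kHz mod fs = 7.2 kHz.
7.2 kHz > fs/2 = 4.05 kHz, folds to fs − 7.2 kHz = 0.9 kHz.
Distinct values: {0.6 kHz, 0.9 kHz, 1.8 kHz, 3.4 kHz} → 4.

4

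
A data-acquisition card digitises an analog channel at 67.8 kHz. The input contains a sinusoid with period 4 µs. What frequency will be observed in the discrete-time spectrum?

T = 4 µs → f = 1/T = 250 kHz.
250 kHz mod fs = 46.6 kHz.
46.6 kHz > fs/2 = 33.9 kHz, folds to fs − 46.6 kHz = 21.2 kHz.

21.2 kHz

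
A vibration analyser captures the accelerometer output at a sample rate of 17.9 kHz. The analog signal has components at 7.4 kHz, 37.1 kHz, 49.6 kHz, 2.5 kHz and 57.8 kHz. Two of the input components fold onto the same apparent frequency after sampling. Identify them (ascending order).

49.6 kHz, 57.8 kHz

fs/2 = 8.95 kHz.
7.4 kHz ≤ fs/2 = 8.95 kHz, passes unchanged.
37.1 kHz mod fs = 1.3 kHz.
1.3 kHz ≤ fs/2 = 8.95 kHz, appears at 1.3 kHz.
49.6 kHz mod fs = 13.8 kHz.
13.8 kHz > fs/2 = 8.95 kHz, folds to fs − 13.8 kHz = 4.1 kHz.
2.5 kHz ≤ fs/2 = 8.95 kHz, passes unchanged.
57.8 kHz mod fs = 4.1 kHz.
4.1 kHz ≤ fs/2 = 8.95 kHz, appears at 4.1 kHz.
49.6 kHz and 57.8 kHz both map to 4.1 kHz.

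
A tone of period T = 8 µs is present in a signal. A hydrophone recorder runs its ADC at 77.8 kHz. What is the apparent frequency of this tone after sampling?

T = 8 µs → f = 1/T = 125 kHz.
125 kHz mod fs = 47.2 kHz.
47.2 kHz > fs/2 = 38.9 kHz, folds to fs − 47.2 kHz = 30.6 kHz.

30.6 kHz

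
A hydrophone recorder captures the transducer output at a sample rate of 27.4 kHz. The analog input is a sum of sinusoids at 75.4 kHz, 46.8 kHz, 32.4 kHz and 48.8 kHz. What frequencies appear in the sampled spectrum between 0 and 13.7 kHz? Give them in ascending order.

fs/2 = 13.7 kHz.
75.4 kHz mod fs = 20.6 kHz.
20.6 kHz > fs/2 = 13.7 kHz, folds to fs − 20.6 kHz = 6.8 kHz.
46.8 kHz mod fs = 19.4 kHz.
19.4 kHz > fs/2 = 13.7 kHz, folds to fs − 19.4 kHz = 8 kHz.
32.4 kHz mod fs = 5 kHz.
5 kHz ≤ fs/2 = 13.7 kHz, appears at 5 kHz.
48.8 kHz mod fs = 21.4 kHz.
21.4 kHz > fs/2 = 13.7 kHz, folds to fs − 21.4 kHz = 6 kHz.
Distinct values: {5 kHz, 6 kHz, 6.8 kHz, 8 kHz}.

5 kHz, 6 kHz, 6.8 kHz, 8 kHz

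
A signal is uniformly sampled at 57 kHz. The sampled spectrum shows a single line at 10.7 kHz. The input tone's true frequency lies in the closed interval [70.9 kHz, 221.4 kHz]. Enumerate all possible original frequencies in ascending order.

103.3 kHz, 124.7 kHz, 160.3 kHz, 181.7 kHz, 217.3 kHz

Frequencies that alias to 10.7 kHz are k·fs ± 10.7 kHz for integer k ≥ 0.
k=0: 10.7 kHz.
k=1: 46.3 kHz, 67.7 kHz.
k=2: 103.3 kHz, 124.7 kHz.
k=3: 160.3 kHz, 181.7 kHz.
k=4: 217.3 kHz, 238.7 kHz.
k=5: 274.3 kHz, 295.7 kHz.
Within [70.9 kHz, 221.4 kHz]: 103.3 kHz, 124.7 kHz, 160.3 kHz, 181.7 kHz, 217.3 kHz.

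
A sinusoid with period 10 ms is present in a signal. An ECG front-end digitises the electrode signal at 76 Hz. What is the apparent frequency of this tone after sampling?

24 Hz

T = 10 ms → f = 1/T = 100 Hz.
100 Hz mod fs = 24 Hz.
24 Hz ≤ fs/2 = 38 Hz, appears at 24 Hz.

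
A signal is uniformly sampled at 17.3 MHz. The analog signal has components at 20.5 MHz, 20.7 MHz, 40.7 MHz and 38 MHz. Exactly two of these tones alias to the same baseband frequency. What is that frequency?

fs/2 = 8.65 MHz.
20.5 MHz mod fs = 3.2 MHz.
3.2 MHz ≤ fs/2 = 8.65 MHz, appears at 3.2 MHz.
20.7 MHz mod fs = 3.4 MHz.
3.4 MHz ≤ fs/2 = 8.65 MHz, appears at 3.4 MHz.
40.7 MHz mod fs = 6.1 MHz.
6.1 MHz ≤ fs/2 = 8.65 MHz, appears at 6.1 MHz.
38 MHz mod fs = 3.4 MHz.
3.4 MHz ≤ fs/2 = 8.65 MHz, appears at 3.4 MHz.
20.7 MHz and 38 MHz both map to 3.4 MHz.

3.4 MHz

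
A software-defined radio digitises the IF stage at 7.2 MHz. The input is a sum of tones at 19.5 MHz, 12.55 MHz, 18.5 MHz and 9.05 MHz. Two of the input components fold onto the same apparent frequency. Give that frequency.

fs/2 = 3.6 MHz.
19.5 MHz mod fs = 5.1 MHz.
5.1 MHz > fs/2 = 3.6 MHz, folds to fs − 5.1 MHz = 2.1 MHz.
12.55 MHz mod fs = 5.35 MHz.
5.35 MHz > fs/2 = 3.6 MHz, folds to fs − 5.35 MHz = 1.85 MHz.
18.5 MHz mod fs = 4.1 MHz.
4.1 MHz > fs/2 = 3.6 MHz, folds to fs − 4.1 MHz = 3.1 MHz.
9.05 MHz mod fs = 1.85 MHz.
1.85 MHz ≤ fs/2 = 3.6 MHz, appears at 1.85 MHz.
9.05 MHz and 12.55 MHz both map to 1.85 MHz.

1.85 MHz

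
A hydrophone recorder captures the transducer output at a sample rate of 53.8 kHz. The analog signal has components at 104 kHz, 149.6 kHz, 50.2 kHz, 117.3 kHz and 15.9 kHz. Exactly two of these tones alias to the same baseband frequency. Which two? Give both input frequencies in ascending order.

50.2 kHz, 104 kHz

fs/2 = 26.9 kHz.
104 kHz mod fs = 50.2 kHz.
50.2 kHz > fs/2 = 26.9 kHz, folds to fs − 50.2 kHz = 3.6 kHz.
149.6 kHz mod fs = 42 kHz.
42 kHz > fs/2 = 26.9 kHz, folds to fs − 42 kHz = 11.8 kHz.
50.2 kHz > fs/2 = 26.9 kHz, folds to fs − 50.2 kHz = 3.6 kHz.
117.3 kHz mod fs = 9.7 kHz.
9.7 kHz ≤ fs/2 = 26.9 kHz, appears at 9.7 kHz.
15.9 kHz ≤ fs/2 = 26.9 kHz, passes unchanged.
50.2 kHz and 104 kHz both map to 3.6 kHz.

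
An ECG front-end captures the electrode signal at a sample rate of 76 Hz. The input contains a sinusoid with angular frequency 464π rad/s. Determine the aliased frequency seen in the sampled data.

ω = 464π rad/s → f = ω/(2π) = 232 Hz.
232 Hz mod fs = 4 Hz.
4 Hz ≤ fs/2 = 38 Hz, appears at 4 Hz.

4 Hz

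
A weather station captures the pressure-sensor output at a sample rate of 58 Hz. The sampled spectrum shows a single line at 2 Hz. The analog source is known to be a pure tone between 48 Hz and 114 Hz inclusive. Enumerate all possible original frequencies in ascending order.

Frequencies that alias to 2 Hz are k·fs ± 2 Hz for integer k ≥ 0.
k=0: 2 Hz.
k=1: 56 Hz, 60 Hz.
k=2: 114 Hz, 118 Hz.
k=3: 172 Hz, 176 Hz.
Within [48 Hz, 114 Hz]: 56 Hz, 60 Hz, 114 Hz.

56 Hz, 60 Hz, 114 Hz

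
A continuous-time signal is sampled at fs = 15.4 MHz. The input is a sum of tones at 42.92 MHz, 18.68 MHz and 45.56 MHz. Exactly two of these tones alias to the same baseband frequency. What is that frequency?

3.28 MHz

fs/2 = 7.7 MHz.
42.92 MHz mod fs = 12.12 MHz.
12.12 MHz > fs/2 = 7.7 MHz, folds to fs − 12.12 MHz = 3.28 MHz.
18.68 MHz mod fs = 3.28 MHz.
3.28 MHz ≤ fs/2 = 7.7 MHz, appears at 3.28 MHz.
45.56 MHz mod fs = 14.76 MHz.
14.76 MHz > fs/2 = 7.7 MHz, folds to fs − 14.76 MHz = 0.64 MHz.
18.68 MHz and 42.92 MHz both map to 3.28 MHz.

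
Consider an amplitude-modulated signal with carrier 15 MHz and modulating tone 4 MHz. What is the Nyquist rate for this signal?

AM sidebands sit at fc ± fm = 11 MHz and 19 MHz.
Highest-frequency component: 19 MHz.
Nyquist rate = 2 × 19 MHz = 38 MHz.

38 MHz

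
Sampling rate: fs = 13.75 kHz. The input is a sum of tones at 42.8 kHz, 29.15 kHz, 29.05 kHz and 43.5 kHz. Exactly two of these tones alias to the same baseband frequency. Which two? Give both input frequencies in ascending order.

fs/2 = 6.875 kHz.
42.8 kHz mod fs = 1.55 kHz.
1.55 kHz ≤ fs/2 = 6.875 kHz, appears at 1.55 kHz.
29.15 kHz mod fs = 1.65 kHz.
1.65 kHz ≤ fs/2 = 6.875 kHz, appears at 1.65 kHz.
29.05 kHz mod fs = 1.55 kHz.
1.55 kHz ≤ fs/2 = 6.875 kHz, appears at 1.55 kHz.
43.5 kHz mod fs = 2.25 kHz.
2.25 kHz ≤ fs/2 = 6.875 kHz, appears at 2.25 kHz.
29.05 kHz and 42.8 kHz both map to 1.55 kHz.

29.05 kHz, 42.8 kHz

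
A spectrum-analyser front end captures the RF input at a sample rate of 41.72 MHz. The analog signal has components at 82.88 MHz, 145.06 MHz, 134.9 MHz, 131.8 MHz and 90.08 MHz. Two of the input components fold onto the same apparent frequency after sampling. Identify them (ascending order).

90.08 MHz, 131.8 MHz

fs/2 = 20.86 MHz.
82.88 MHz mod fs = 41.16 MHz.
41.16 MHz > fs/2 = 20.86 MHz, folds to fs − 41.16 MHz = 0.56 MHz.
145.06 MHz mod fs = 19.9 MHz.
19.9 MHz ≤ fs/2 = 20.86 MHz, appears at 19.9 MHz.
134.9 MHz mod fs = 9.74 MHz.
9.74 MHz ≤ fs/2 = 20.86 MHz, appears at 9.74 MHz.
131.8 MHz mod fs = 6.64 MHz.
6.64 MHz ≤ fs/2 = 20.86 MHz, appears at 6.64 MHz.
90.08 MHz mod fs = 6.64 MHz.
6.64 MHz ≤ fs/2 = 20.86 MHz, appears at 6.64 MHz.
90.08 MHz and 131.8 MHz both map to 6.64 MHz.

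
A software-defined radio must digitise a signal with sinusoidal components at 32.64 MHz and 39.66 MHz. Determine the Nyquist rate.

Highest-frequency component: 39.66 MHz.
Nyquist rate = 2 × 39.66 MHz = 79.32 MHz.

79.32 MHz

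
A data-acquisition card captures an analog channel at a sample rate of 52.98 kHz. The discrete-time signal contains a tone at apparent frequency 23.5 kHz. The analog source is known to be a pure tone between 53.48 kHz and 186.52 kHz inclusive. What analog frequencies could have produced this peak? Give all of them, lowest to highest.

76.48 kHz, 82.46 kHz, 129.46 kHz, 135.44 kHz, 182.44 kHz

Frequencies that alias to 23.5 kHz are k·fs ± 23.5 kHz for integer k ≥ 0.
k=0: 23.5 kHz.
k=1: 29.48 kHz, 76.48 kHz.
k=2: 82.46 kHz, 129.46 kHz.
k=3: 135.44 kHz, 182.44 kHz.
k=4: 188.42 kHz, 235.42 kHz.
Within [53.48 kHz, 186.52 kHz]: 76.48 kHz, 82.46 kHz, 129.46 kHz, 135.44 kHz, 182.44 kHz.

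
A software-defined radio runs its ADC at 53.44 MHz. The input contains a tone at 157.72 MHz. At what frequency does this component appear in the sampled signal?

2.6 MHz

157.72 MHz mod fs = 50.84 MHz.
50.84 MHz > fs/2 = 26.72 MHz, folds to fs − 50.84 MHz = 2.6 MHz.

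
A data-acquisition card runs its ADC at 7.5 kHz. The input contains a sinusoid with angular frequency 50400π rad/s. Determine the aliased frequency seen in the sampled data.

ω = 50400π rad/s → f = ω/(2π) = 25200 Hz = 25.2 kHz.
25.2 kHz mod fs = 2.7 kHz.
2.7 kHz ≤ fs/2 = 3.75 kHz, appears at 2.7 kHz.

2.7 kHz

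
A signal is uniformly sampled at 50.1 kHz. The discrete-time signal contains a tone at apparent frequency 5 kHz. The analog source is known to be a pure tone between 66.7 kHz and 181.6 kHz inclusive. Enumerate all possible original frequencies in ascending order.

95.2 kHz, 105.2 kHz, 145.3 kHz, 155.3 kHz

Frequencies that alias to 5 kHz are k·fs ± 5 kHz for integer k ≥ 0.
k=0: 5 kHz.
k=1: 45.1 kHz, 55.1 kHz.
k=2: 95.2 kHz, 105.2 kHz.
k=3: 145.3 kHz, 155.3 kHz.
k=4: 195.4 kHz, 205.4 kHz.
Within [66.7 kHz, 181.6 kHz]: 95.2 kHz, 105.2 kHz, 145.3 kHz, 155.3 kHz.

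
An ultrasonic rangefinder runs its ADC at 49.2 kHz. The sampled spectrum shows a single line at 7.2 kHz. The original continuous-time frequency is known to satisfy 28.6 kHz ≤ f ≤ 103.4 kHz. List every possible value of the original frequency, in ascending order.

Frequencies that alias to 7.2 kHz are k·fs ± 7.2 kHz for integer k ≥ 0.
k=0: 7.2 kHz.
k=1: 42 kHz, 56.4 kHz.
k=2: 91.2 kHz, 105.6 kHz.
k=3: 140.4 kHz, 154.8 kHz.
Within [28.6 kHz, 103.4 kHz]: 42 kHz, 56.4 kHz, 91.2 kHz.

42 kHz, 56.4 kHz, 91.2 kHz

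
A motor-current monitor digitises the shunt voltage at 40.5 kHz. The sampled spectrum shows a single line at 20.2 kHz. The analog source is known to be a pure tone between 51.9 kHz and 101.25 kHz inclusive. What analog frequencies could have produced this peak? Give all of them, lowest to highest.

Frequencies that alias to 20.2 kHz are k·fs ± 20.2 kHz for integer k ≥ 0.
k=0: 20.2 kHz.
k=1: 20.3 kHz, 60.7 kHz.
k=2: 60.8 kHz, 101.2 kHz.
k=3: 101.3 kHz, 141.7 kHz.
Within [51.9 kHz, 101.25 kHz]: 60.7 kHz, 60.8 kHz, 101.2 kHz.

60.7 kHz, 60.8 kHz, 101.2 kHz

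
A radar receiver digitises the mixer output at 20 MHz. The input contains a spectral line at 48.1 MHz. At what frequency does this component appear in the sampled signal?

8.1 MHz

48.1 MHz mod fs = 8.1 MHz.
8.1 MHz ≤ fs/2 = 10 MHz, appears at 8.1 MHz.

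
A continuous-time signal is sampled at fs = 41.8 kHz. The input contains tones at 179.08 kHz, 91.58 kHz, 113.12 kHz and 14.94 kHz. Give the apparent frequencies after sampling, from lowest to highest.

7.98 kHz, 11.88 kHz, 12.28 kHz, 14.94 kHz

fs/2 = 20.9 kHz.
179.08 kHz mod fs = 11.88 kHz.
11.88 kHz ≤ fs/2 = 20.9 kHz, appears at 11.88 kHz.
91.58 kHz mod fs = 7.98 kHz.
7.98 kHz ≤ fs/2 = 20.9 kHz, appears at 7.98 kHz.
113.12 kHz mod fs = 29.52 kHz.
29.52 kHz > fs/2 = 20.9 kHz, folds to fs − 29.52 kHz = 12.28 kHz.
14.94 kHz ≤ fs/2 = 20.9 kHz, passes unchanged.
Distinct values: {7.98 kHz, 11.88 kHz, 12.28 kHz, 14.94 kHz}.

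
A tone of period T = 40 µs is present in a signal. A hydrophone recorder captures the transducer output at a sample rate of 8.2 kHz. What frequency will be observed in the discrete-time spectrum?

T = 40 µs → f = 1/T = 25 kHz.
25 kHz mod fs = 0.4 kHz.
0.4 kHz ≤ fs/2 = 4.1 kHz, appears at 0.4 kHz.

0.4 kHz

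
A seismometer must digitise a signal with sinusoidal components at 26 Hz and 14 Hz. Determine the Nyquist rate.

52 Hz

Highest-frequency component: 26 Hz.
Nyquist rate = 2 × 26 Hz = 52 Hz.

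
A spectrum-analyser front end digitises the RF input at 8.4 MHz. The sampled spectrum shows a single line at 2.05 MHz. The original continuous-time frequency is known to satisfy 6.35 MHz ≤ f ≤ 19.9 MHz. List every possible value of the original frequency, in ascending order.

6.35 MHz, 10.45 MHz, 14.75 MHz, 18.85 MHz

Frequencies that alias to 2.05 MHz are k·fs ± 2.05 MHz for integer k ≥ 0.
k=0: 2.05 MHz.
k=1: 6.35 MHz, 10.45 MHz.
k=2: 14.75 MHz, 18.85 MHz.
k=3: 23.15 MHz, 27.25 MHz.
Within [6.35 MHz, 19.9 MHz]: 6.35 MHz, 10.45 MHz, 14.75 MHz, 18.85 MHz.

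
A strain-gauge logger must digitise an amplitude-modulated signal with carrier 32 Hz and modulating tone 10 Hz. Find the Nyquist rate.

84 Hz

AM sidebands sit at fc ± fm = 22 Hz and 42 Hz.
Highest-frequency component: 42 Hz.
Nyquist rate = 2 × 42 Hz = 84 Hz.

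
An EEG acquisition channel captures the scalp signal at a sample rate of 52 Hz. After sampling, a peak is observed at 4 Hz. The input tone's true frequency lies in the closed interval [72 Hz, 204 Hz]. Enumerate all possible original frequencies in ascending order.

Frequencies that alias to 4 Hz are k·fs ± 4 Hz for integer k ≥ 0.
k=0: 4 Hz.
k=1: 48 Hz, 56 Hz.
k=2: 100 Hz, 108 Hz.
k=3: 152 Hz, 160 Hz.
k=4: 204 Hz, 212 Hz.
k=5: 256 Hz, 264 Hz.
Within [72 Hz, 204 Hz]: 100 Hz, 108 Hz, 152 Hz, 160 Hz, 204 Hz.

100 Hz, 108 Hz, 152 Hz, 160 Hz, 204 Hz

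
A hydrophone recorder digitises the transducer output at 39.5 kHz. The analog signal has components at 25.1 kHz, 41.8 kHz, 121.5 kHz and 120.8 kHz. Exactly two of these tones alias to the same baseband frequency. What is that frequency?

fs/2 = 19.75 kHz.
25.1 kHz > fs/2 = 19.75 kHz, folds to fs − 25.1 kHz = 14.4 kHz.
41.8 kHz mod fs = 2.3 kHz.
2.3 kHz ≤ fs/2 = 19.75 kHz, appears at 2.3 kHz.
121.5 kHz mod fs = 3 kHz.
3 kHz ≤ fs/2 = 19.75 kHz, appears at 3 kHz.
120.8 kHz mod fs = 2.3 kHz.
2.3 kHz ≤ fs/2 = 19.75 kHz, appears at 2.3 kHz.
41.8 kHz and 120.8 kHz both map to 2.3 kHz.

2.3 kHz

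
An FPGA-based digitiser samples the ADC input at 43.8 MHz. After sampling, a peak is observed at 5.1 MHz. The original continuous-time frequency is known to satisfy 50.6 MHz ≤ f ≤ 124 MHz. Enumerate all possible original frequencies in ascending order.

82.5 MHz, 92.7 MHz

Frequencies that alias to 5.1 MHz are k·fs ± 5.1 MHz for integer k ≥ 0.
k=0: 5.1 MHz.
k=1: 38.7 MHz, 48.9 MHz.
k=2: 82.5 MHz, 92.7 MHz.
k=3: 126.3 MHz, 136.5 MHz.
Within [50.6 MHz, 124 MHz]: 82.5 MHz, 92.7 MHz.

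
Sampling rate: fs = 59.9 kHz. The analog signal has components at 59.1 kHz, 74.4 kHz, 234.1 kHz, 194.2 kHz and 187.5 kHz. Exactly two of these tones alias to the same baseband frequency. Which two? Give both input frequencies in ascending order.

74.4 kHz, 194.2 kHz

fs/2 = 29.95 kHz.
59.1 kHz > fs/2 = 29.95 kHz, folds to fs − 59.1 kHz = 0.8 kHz.
74.4 kHz mod fs = 14.5 kHz.
14.5 kHz ≤ fs/2 = 29.95 kHz, appears at 14.5 kHz.
234.1 kHz mod fs = 54.4 kHz.
54.4 kHz > fs/2 = 29.95 kHz, folds to fs − 54.4 kHz = 5.5 kHz.
194.2 kHz mod fs = 14.5 kHz.
14.5 kHz ≤ fs/2 = 29.95 kHz, appears at 14.5 kHz.
187.5 kHz mod fs = 7.8 kHz.
7.8 kHz ≤ fs/2 = 29.95 kHz, appears at 7.8 kHz.
74.4 kHz and 194.2 kHz both map to 14.5 kHz.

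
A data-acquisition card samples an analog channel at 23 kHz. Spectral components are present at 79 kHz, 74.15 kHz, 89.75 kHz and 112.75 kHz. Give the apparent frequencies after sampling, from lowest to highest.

2.25 kHz, 5.15 kHz, 10 kHz

fs/2 = 11.5 kHz.
79 kHz mod fs = 10 kHz.
10 kHz ≤ fs/2 = 11.5 kHz, appears at 10 kHz.
74.15 kHz mod fs = 5.15 kHz.
5.15 kHz ≤ fs/2 = 11.5 kHz, appears at 5.15 kHz.
89.75 kHz mod fs = 20.75 kHz.
20.75 kHz > fs/2 = 11.5 kHz, folds to fs − 20.75 kHz = 2.25 kHz.
112.75 kHz mod fs = 20.75 kHz.
20.75 kHz > fs/2 = 11.5 kHz, folds to fs − 20.75 kHz = 2.25 kHz.
Distinct values: {2.25 kHz, 5.15 kHz, 10 kHz}.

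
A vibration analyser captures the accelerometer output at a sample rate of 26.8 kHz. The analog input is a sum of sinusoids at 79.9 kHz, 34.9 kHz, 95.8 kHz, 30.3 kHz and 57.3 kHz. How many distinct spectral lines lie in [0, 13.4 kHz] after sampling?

5

fs/2 = 13.4 kHz.
79.9 kHz mod fs = 26.3 kHz.
26.3 kHz > fs/2 = 13.4 kHz, folds to fs − 26.3 kHz = 0.5 kHz.
34.9 kHz mod fs = 8.1 kHz.
8.1 kHz ≤ fs/2 = 13.4 kHz, appears at 8.1 kHz.
95.8 kHz mod fs = 15.4 kHz.
15.4 kHz > fs/2 = 13.4 kHz, folds to fs − 15.4 kHz = 11.4 kHz.
30.3 kHz mod fs = 3.5 kHz.
3.5 kHz ≤ fs/2 = 13.4 kHz, appears at 3.5 kHz.
57.3 kHz mod fs = 3.7 kHz.
3.7 kHz ≤ fs/2 = 13.4 kHz, appears at 3.7 kHz.
Distinct values: {0.5 kHz, 3.5 kHz, 3.7 kHz, 8.1 kHz, 11.4 kHz} → 5.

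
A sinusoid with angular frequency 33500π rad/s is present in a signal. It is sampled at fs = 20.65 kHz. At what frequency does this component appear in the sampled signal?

3.9 kHz

ω = 33500π rad/s → f = ω/(2π) = 16750 Hz = 16.75 kHz.
16.75 kHz > fs/2 = 10.325 kHz, folds to fs − 16.75 kHz = 3.9 kHz.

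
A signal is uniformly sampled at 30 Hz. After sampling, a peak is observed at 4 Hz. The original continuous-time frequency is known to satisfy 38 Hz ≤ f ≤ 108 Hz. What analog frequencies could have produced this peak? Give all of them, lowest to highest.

Frequencies that alias to 4 Hz are k·fs ± 4 Hz for integer k ≥ 0.
k=0: 4 Hz.
k=1: 26 Hz, 34 Hz.
k=2: 56 Hz, 64 Hz.
k=3: 86 Hz, 94 Hz.
k=4: 116 Hz, 124 Hz.
Within [38 Hz, 108 Hz]: 56 Hz, 64 Hz, 86 Hz, 94 Hz.

56 Hz, 64 Hz, 86 Hz, 94 Hz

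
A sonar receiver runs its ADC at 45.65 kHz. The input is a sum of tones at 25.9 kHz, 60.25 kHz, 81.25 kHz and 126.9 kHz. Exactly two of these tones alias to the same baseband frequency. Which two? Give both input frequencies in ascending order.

fs/2 = 22.825 kHz.
25.9 kHz > fs/2 = 22.825 kHz, folds to fs − 25.9 kHz = 19.75 kHz.
60.25 kHz mod fs = 14.6 kHz.
14.6 kHz ≤ fs/2 = 22.825 kHz, appears at 14.6 kHz.
81.25 kHz mod fs = 35.6 kHz.
35.6 kHz > fs/2 = 22.825 kHz, folds to fs − 35.6 kHz = 10.05 kHz.
126.9 kHz mod fs = 35.6 kHz.
35.6 kHz > fs/2 = 22.825 kHz, folds to fs − 35.6 kHz = 10.05 kHz.
81.25 kHz and 126.9 kHz both map to 10.05 kHz.

81.25 kHz, 126.9 kHz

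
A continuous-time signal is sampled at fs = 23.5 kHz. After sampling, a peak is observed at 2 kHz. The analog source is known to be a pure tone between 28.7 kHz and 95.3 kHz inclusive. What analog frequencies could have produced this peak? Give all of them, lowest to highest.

Frequencies that alias to 2 kHz are k·fs ± 2 kHz for integer k ≥ 0.
k=0: 2 kHz.
k=1: 21.5 kHz, 25.5 kHz.
k=2: 45 kHz, 49 kHz.
k=3: 68.5 kHz, 72.5 kHz.
k=4: 92 kHz, 96 kHz.
k=5: 115.5 kHz, 119.5 kHz.
Within [28.7 kHz, 95.3 kHz]: 45 kHz, 49 kHz, 68.5 kHz, 72.5 kHz, 92 kHz.

45 kHz, 49 kHz, 68.5 kHz, 72.5 kHz, 92 kHz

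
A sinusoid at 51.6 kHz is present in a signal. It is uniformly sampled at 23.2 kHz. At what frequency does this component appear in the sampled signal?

5.2 kHz

51.6 kHz mod fs = 5.2 kHz.
5.2 kHz ≤ fs/2 = 11.6 kHz, appears at 5.2 kHz.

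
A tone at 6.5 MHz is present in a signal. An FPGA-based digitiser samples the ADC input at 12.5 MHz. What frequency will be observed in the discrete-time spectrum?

6 MHz

6.5 MHz > fs/2 = 6.25 MHz, folds to fs − 6.5 MHz = 6 MHz.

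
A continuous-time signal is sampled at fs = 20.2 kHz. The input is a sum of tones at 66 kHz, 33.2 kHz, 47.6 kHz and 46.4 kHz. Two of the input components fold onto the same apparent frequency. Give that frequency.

7.2 kHz

fs/2 = 10.1 kHz.
66 kHz mod fs = 5.4 kHz.
5.4 kHz ≤ fs/2 = 10.1 kHz, appears at 5.4 kHz.
33.2 kHz mod fs = 13 kHz.
13 kHz > fs/2 = 10.1 kHz, folds to fs − 13 kHz = 7.2 kHz.
47.6 kHz mod fs = 7.2 kHz.
7.2 kHz ≤ fs/2 = 10.1 kHz, appears at 7.2 kHz.
46.4 kHz mod fs = 6 kHz.
6 kHz ≤ fs/2 = 10.1 kHz, appears at 6 kHz.
33.2 kHz and 47.6 kHz both map to 7.2 kHz.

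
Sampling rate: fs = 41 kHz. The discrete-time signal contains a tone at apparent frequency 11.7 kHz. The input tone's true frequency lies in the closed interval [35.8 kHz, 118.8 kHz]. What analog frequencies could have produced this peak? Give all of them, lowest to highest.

52.7 kHz, 70.3 kHz, 93.7 kHz, 111.3 kHz

Frequencies that alias to 11.7 kHz are k·fs ± 11.7 kHz for integer k ≥ 0.
k=0: 11.7 kHz.
k=1: 29.3 kHz, 52.7 kHz.
k=2: 70.3 kHz, 93.7 kHz.
k=3: 111.3 kHz, 134.7 kHz.
k=4: 152.3 kHz, 175.7 kHz.
Within [35.8 kHz, 118.8 kHz]: 52.7 kHz, 70.3 kHz, 93.7 kHz, 111.3 kHz.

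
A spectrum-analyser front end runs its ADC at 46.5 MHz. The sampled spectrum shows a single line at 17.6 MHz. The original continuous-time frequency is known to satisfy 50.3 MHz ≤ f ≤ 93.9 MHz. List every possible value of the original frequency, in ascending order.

Frequencies that alias to 17.6 MHz are k·fs ± 17.6 MHz for integer k ≥ 0.
k=0: 17.6 MHz.
k=1: 28.9 MHz, 64.1 MHz.
k=2: 75.4 MHz, 110.6 MHz.
k=3: 121.9 MHz, 157.1 MHz.
Within [50.3 MHz, 93.9 MHz]: 64.1 MHz, 75.4 MHz.

64.1 MHz, 75.4 MHz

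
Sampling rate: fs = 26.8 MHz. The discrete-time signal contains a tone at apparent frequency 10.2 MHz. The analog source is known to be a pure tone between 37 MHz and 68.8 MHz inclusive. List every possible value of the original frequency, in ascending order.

Frequencies that alias to 10.2 MHz are k·fs ± 10.2 MHz for integer k ≥ 0.
k=0: 10.2 MHz.
k=1: 16.6 MHz, 37 MHz.
k=2: 43.4 MHz, 63.8 MHz.
k=3: 70.2 MHz, 90.6 MHz.
Within [37 MHz, 68.8 MHz]: 37 MHz, 43.4 MHz, 63.8 MHz.

37 MHz, 43.4 MHz, 63.8 MHz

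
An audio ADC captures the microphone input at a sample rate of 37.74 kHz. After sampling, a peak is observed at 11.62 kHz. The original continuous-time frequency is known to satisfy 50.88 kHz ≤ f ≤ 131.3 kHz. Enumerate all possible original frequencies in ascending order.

63.86 kHz, 87.1 kHz, 101.6 kHz, 124.84 kHz

Frequencies that alias to 11.62 kHz are k·fs ± 11.62 kHz for integer k ≥ 0.
k=0: 11.62 kHz.
k=1: 26.12 kHz, 49.36 kHz.
k=2: 63.86 kHz, 87.1 kHz.
k=3: 101.6 kHz, 124.84 kHz.
k=4: 139.34 kHz, 162.58 kHz.
Within [50.88 kHz, 131.3 kHz]: 63.86 kHz, 87.1 kHz, 101.6 kHz, 124.84 kHz.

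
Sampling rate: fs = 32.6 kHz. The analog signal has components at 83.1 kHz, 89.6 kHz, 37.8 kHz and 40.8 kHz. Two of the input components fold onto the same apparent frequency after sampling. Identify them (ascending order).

40.8 kHz, 89.6 kHz

fs/2 = 16.3 kHz.
83.1 kHz mod fs = 17.9 kHz.
17.9 kHz > fs/2 = 16.3 kHz, folds to fs − 17.9 kHz = 14.7 kHz.
89.6 kHz mod fs = 24.4 kHz.
24.4 kHz > fs/2 = 16.3 kHz, folds to fs − 24.4 kHz = 8.2 kHz.
37.8 kHz mod fs = 5.2 kHz.
5.2 kHz ≤ fs/2 = 16.3 kHz, appears at 5.2 kHz.
40.8 kHz mod fs = 8.2 kHz.
8.2 kHz ≤ fs/2 = 16.3 kHz, appears at 8.2 kHz.
40.8 kHz and 89.6 kHz both map to 8.2 kHz.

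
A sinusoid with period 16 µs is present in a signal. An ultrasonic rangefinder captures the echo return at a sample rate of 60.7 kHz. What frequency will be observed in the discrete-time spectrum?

T = 16 µs → f = 1/T = 62.5 kHz.
62.5 kHz mod fs = 1.8 kHz.
1.8 kHz ≤ fs/2 = 30.35 kHz, appears at 1.8 kHz.

1.8 kHz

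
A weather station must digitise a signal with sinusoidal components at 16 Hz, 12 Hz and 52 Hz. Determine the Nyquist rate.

Highest-frequency component: 52 Hz.
Nyquist rate = 2 × 52 Hz = 104 Hz.

104 Hz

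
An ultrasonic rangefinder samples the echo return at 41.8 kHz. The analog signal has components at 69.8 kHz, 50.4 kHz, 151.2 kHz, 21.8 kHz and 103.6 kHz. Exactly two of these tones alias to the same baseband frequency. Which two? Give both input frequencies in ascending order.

fs/2 = 20.9 kHz.
69.8 kHz mod fs = 28 kHz.
28 kHz > fs/2 = 20.9 kHz, folds to fs − 28 kHz = 13.8 kHz.
50.4 kHz mod fs = 8.6 kHz.
8.6 kHz ≤ fs/2 = 20.9 kHz, appears at 8.6 kHz.
151.2 kHz mod fs = 25.8 kHz.
25.8 kHz > fs/2 = 20.9 kHz, folds to fs − 25.8 kHz = 16 kHz.
21.8 kHz > fs/2 = 20.9 kHz, folds to fs − 21.8 kHz = 20 kHz.
103.6 kHz mod fs = 20 kHz.
20 kHz ≤ fs/2 = 20.9 kHz, appears at 20 kHz.
21.8 kHz and 103.6 kHz both map to 20 kHz.

21.8 kHz, 103.6 kHz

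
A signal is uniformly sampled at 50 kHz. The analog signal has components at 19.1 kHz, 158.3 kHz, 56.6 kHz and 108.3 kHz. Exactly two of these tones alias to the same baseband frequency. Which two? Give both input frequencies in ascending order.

fs/2 = 25 kHz.
19.1 kHz ≤ fs/2 = 25 kHz, passes unchanged.
158.3 kHz mod fs = 8.3 kHz.
8.3 kHz ≤ fs/2 = 25 kHz, appears at 8.3 kHz.
56.6 kHz mod fs = 6.6 kHz.
6.6 kHz ≤ fs/2 = 25 kHz, appears at 6.6 kHz.
108.3 kHz mod fs = 8.3 kHz.
8.3 kHz ≤ fs/2 = 25 kHz, appears at 8.3 kHz.
108.3 kHz and 158.3 kHz both map to 8.3 kHz.

108.3 kHz, 158.3 kHz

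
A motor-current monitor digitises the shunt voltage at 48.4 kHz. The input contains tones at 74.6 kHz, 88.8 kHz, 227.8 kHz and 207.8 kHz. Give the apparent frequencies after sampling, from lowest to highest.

8 kHz, 14.2 kHz, 22.2 kHz

fs/2 = 24.2 kHz.
74.6 kHz mod fs = 26.2 kHz.
26.2 kHz > fs/2 = 24.2 kHz, folds to fs − 26.2 kHz = 22.2 kHz.
88.8 kHz mod fs = 40.4 kHz.
40.4 kHz > fs/2 = 24.2 kHz, folds to fs − 40.4 kHz = 8 kHz.
227.8 kHz mod fs = 34.2 kHz.
34.2 kHz > fs/2 = 24.2 kHz, folds to fs − 34.2 kHz = 14.2 kHz.
207.8 kHz mod fs = 14.2 kHz.
14.2 kHz ≤ fs/2 = 24.2 kHz, appears at 14.2 kHz.
Distinct values: {8 kHz, 14.2 kHz, 22.2 kHz}.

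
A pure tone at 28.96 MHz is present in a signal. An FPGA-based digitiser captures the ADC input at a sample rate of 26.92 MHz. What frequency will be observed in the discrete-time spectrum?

2.04 MHz

28.96 MHz mod fs = 2.04 MHz.
2.04 MHz ≤ fs/2 = 13.46 MHz, appears at 2.04 MHz.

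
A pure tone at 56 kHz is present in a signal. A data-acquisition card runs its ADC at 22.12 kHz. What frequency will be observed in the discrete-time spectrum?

56 kHz mod fs = 11.76 kHz.
11.76 kHz > fs/2 = 11.06 kHz, folds to fs − 11.76 kHz = 10.36 kHz.

10.36 kHz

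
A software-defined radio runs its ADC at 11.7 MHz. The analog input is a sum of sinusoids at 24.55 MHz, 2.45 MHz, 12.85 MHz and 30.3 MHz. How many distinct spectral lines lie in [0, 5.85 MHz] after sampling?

fs/2 = 5.85 MHz.
24.55 MHz mod fs = 1.15 MHz.
1.15 MHz ≤ fs/2 = 5.85 MHz, appears at 1.15 MHz.
2.45 MHz ≤ fs/2 = 5.85 MHz, passes unchanged.
12.85 MHz mod fs = 1.15 MHz.
1.15 MHz ≤ fs/2 = 5.85 MHz, appears at 1.15 MHz.
30.3 MHz mod fs = 6.9 MHz.
6.9 MHz > fs/2 = 5.85 MHz, folds to fs − 6.9 MHz = 4.8 MHz.
Distinct values: {1.15 MHz, 2.45 MHz, 4.8 MHz} → 3.

3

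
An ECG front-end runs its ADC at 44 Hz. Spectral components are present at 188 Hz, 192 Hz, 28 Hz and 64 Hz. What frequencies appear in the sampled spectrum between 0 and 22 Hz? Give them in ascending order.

fs/2 = 22 Hz.
188 Hz mod fs = 12 Hz.
12 Hz ≤ fs/2 = 22 Hz, appears at 12 Hz.
192 Hz mod fs = 16 Hz.
16 Hz ≤ fs/2 = 22 Hz, appears at 16 Hz.
28 Hz > fs/2 = 22 Hz, folds to fs − 28 Hz = 16 Hz.
64 Hz mod fs = 20 Hz.
20 Hz ≤ fs/2 = 22 Hz, appears at 20 Hz.
Distinct values: {12 Hz, 16 Hz, 20 Hz}.

12 Hz, 16 Hz, 20 Hz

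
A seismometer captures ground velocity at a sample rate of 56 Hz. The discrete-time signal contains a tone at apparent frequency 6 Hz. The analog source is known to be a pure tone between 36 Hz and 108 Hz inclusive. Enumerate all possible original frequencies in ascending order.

50 Hz, 62 Hz, 106 Hz

Frequencies that alias to 6 Hz are k·fs ± 6 Hz for integer k ≥ 0.
k=0: 6 Hz.
k=1: 50 Hz, 62 Hz.
k=2: 106 Hz, 118 Hz.
k=3: 162 Hz, 174 Hz.
Within [36 Hz, 108 Hz]: 50 Hz, 62 Hz, 106 Hz.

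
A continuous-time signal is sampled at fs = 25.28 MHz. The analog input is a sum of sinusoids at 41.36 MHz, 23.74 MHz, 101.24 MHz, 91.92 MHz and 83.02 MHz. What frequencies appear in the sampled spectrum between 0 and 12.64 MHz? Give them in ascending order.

fs/2 = 12.64 MHz.
41.36 MHz mod fs = 16.08 MHz.
16.08 MHz > fs/2 = 12.64 MHz, folds to fs − 16.08 MHz = 9.2 MHz.
23.74 MHz > fs/2 = 12.64 MHz, folds to fs − 23.74 MHz = 1.54 MHz.
101.24 MHz mod fs = 0.12 MHz.
0.12 MHz ≤ fs/2 = 12.64 MHz, appears at 0.12 MHz.
91.92 MHz mod fs = 16.08 MHz.
16.08 MHz > fs/2 = 12.64 MHz, folds to fs − 16.08 MHz = 9.2 MHz.
83.02 MHz mod fs = 7.18 MHz.
7.18 MHz ≤ fs/2 = 12.64 MHz, appears at 7.18 MHz.
Distinct values: {0.12 MHz, 1.54 MHz, 7.18 MHz, 9.2 MHz}.

0.12 MHz, 1.54 MHz, 7.18 MHz, 9.2 MHz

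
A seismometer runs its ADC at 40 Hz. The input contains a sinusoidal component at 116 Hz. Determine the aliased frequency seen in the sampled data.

4 Hz

116 Hz mod fs = 36 Hz.
36 Hz > fs/2 = 20 Hz, folds to fs − 36 Hz = 4 Hz.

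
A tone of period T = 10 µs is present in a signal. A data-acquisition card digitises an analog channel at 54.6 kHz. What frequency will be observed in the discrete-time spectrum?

T = 10 µs → f = 1/T = 100 kHz.
100 kHz mod fs = 45.4 kHz.
45.4 kHz > fs/2 = 27.3 kHz, folds to fs − 45.4 kHz = 9.2 kHz.

9.2 kHz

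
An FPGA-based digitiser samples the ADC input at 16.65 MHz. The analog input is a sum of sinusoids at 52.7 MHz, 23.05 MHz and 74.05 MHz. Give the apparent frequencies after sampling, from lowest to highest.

fs/2 = 8.325 MHz.
52.7 MHz mod fs = 2.75 MHz.
2.75 MHz ≤ fs/2 = 8.325 MHz, appears at 2.75 MHz.
23.05 MHz mod fs = 6.4 MHz.
6.4 MHz ≤ fs/2 = 8.325 MHz, appears at 6.4 MHz.
74.05 MHz mod fs = 7.45 MHz.
7.45 MHz ≤ fs/2 = 8.325 MHz, appears at 7.45 MHz.
Distinct values: {2.75 MHz, 6.4 MHz, 7.45 MHz}.

2.75 MHz, 6.4 MHz, 7.45 MHz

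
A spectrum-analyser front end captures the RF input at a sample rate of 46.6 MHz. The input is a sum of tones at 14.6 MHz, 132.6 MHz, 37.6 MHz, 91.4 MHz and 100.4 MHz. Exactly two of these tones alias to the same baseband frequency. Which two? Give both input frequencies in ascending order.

100.4 MHz, 132.6 MHz

fs/2 = 23.3 MHz.
14.6 MHz ≤ fs/2 = 23.3 MHz, passes unchanged.
132.6 MHz mod fs = 39.4 MHz.
39.4 MHz > fs/2 = 23.3 MHz, folds to fs − 39.4 MHz = 7.2 MHz.
37.6 MHz > fs/2 = 23.3 MHz, folds to fs − 37.6 MHz = 9 MHz.
91.4 MHz mod fs = 44.8 MHz.
44.8 MHz > fs/2 = 23.3 MHz, folds to fs − 44.8 MHz = 1.8 MHz.
100.4 MHz mod fs = 7.2 MHz.
7.2 MHz ≤ fs/2 = 23.3 MHz, appears at 7.2 MHz.
100.4 MHz and 132.6 MHz both map to 7.2 MHz.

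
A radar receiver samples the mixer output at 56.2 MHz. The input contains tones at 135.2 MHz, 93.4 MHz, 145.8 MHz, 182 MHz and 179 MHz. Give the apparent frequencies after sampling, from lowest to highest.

fs/2 = 28.1 MHz.
135.2 MHz mod fs = 22.8 MHz.
22.8 MHz ≤ fs/2 = 28.1 MHz, appears at 22.8 MHz.
93.4 MHz mod fs = 37.2 MHz.
37.2 MHz > fs/2 = 28.1 MHz, folds to fs − 37.2 MHz = 19 MHz.
145.8 MHz mod fs = 33.4 MHz.
33.4 MHz > fs/2 = 28.1 MHz, folds to fs − 33.4 MHz = 22.8 MHz.
182 MHz mod fs = 13.4 MHz.
13.4 MHz ≤ fs/2 = 28.1 MHz, appears at 13.4 MHz.
179 MHz mod fs = 10.4 MHz.
10.4 MHz ≤ fs/2 = 28.1 MHz, appears at 10.4 MHz.
Distinct values: {10.4 MHz, 13.4 MHz, 19 MHz, 22.8 MHz}.

10.4 MHz, 13.4 MHz, 19 MHz, 22.8 MHz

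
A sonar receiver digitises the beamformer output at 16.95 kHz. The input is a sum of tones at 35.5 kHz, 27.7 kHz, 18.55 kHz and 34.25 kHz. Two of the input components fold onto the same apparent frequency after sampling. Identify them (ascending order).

18.55 kHz, 35.5 kHz

fs/2 = 8.475 kHz.
35.5 kHz mod fs = 1.6 kHz.
1.6 kHz ≤ fs/2 = 8.475 kHz, appears at 1.6 kHz.
27.7 kHz mod fs = 10.75 kHz.
10.75 kHz > fs/2 = 8.475 kHz, folds to fs − 10.75 kHz = 6.2 kHz.
18.55 kHz mod fs = 1.6 kHz.
1.6 kHz ≤ fs/2 = 8.475 kHz, appears at 1.6 kHz.
34.25 kHz mod fs = 0.35 kHz.
0.35 kHz ≤ fs/2 = 8.475 kHz, appears at 0.35 kHz.
18.55 kHz and 35.5 kHz both map to 1.6 kHz.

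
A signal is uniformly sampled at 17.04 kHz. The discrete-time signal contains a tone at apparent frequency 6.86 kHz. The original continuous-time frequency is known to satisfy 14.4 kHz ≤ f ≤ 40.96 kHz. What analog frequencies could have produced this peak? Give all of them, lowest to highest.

Frequencies that alias to 6.86 kHz are k·fs ± 6.86 kHz for integer k ≥ 0.
k=0: 6.86 kHz.
k=1: 10.18 kHz, 23.9 kHz.
k=2: 27.22 kHz, 40.94 kHz.
k=3: 44.26 kHz, 57.98 kHz.
Within [14.4 kHz, 40.96 kHz]: 23.9 kHz, 27.22 kHz, 40.94 kHz.

23.9 kHz, 27.22 kHz, 40.94 kHz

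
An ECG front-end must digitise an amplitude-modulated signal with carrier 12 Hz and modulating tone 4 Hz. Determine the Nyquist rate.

AM sidebands sit at fc ± fm = 8 Hz and 16 Hz.
Highest-frequency component: 16 Hz.
Nyquist rate = 2 × 16 Hz = 32 Hz.

32 Hz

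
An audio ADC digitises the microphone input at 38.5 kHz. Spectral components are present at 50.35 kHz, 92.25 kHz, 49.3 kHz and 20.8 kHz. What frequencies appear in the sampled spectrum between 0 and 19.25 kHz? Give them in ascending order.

fs/2 = 19.25 kHz.
50.35 kHz mod fs = 11.85 kHz.
11.85 kHz ≤ fs/2 = 19.25 kHz, appears at 11.85 kHz.
92.25 kHz mod fs = 15.25 kHz.
15.25 kHz ≤ fs/2 = 19.25 kHz, appears at 15.25 kHz.
49.3 kHz mod fs = 10.8 kHz.
10.8 kHz ≤ fs/2 = 19.25 kHz, appears at 10.8 kHz.
20.8 kHz > fs/2 = 19.25 kHz, folds to fs − 20.8 kHz = 17.7 kHz.
Distinct values: {10.8 kHz, 11.85 kHz, 15.25 kHz, 17.7 kHz}.

10.8 kHz, 11.85 kHz, 15.25 kHz, 17.7 kHz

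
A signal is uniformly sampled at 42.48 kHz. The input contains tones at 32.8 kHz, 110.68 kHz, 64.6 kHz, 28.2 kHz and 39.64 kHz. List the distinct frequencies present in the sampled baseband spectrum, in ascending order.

fs/2 = 21.24 kHz.
32.8 kHz > fs/2 = 21.24 kHz, folds to fs − 32.8 kHz = 9.68 kHz.
110.68 kHz mod fs = 25.72 kHz.
25.72 kHz > fs/2 = 21.24 kHz, folds to fs − 25.72 kHz = 16.76 kHz.
64.6 kHz mod fs = 22.12 kHz.
22.12 kHz > fs/2 = 21.24 kHz, folds to fs − 22.12 kHz = 20.36 kHz.
28.2 kHz > fs/2 = 21.24 kHz, folds to fs − 28.2 kHz = 14.28 kHz.
39.64 kHz > fs/2 = 21.24 kHz, folds to fs − 39.64 kHz = 2.84 kHz.
Distinct values: {2.84 kHz, 9.68 kHz, 14.28 kHz, 16.76 kHz, 20.36 kHz}.

2.84 kHz, 9.68 kHz, 14.28 kHz, 16.76 kHz, 20.36 kHz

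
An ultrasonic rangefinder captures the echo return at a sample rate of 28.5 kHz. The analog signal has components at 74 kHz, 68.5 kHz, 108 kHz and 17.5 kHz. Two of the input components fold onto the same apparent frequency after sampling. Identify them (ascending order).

68.5 kHz, 74 kHz

fs/2 = 14.25 kHz.
74 kHz mod fs = 17 kHz.
17 kHz > fs/2 = 14.25 kHz, folds to fs − 17 kHz = 11.5 kHz.
68.5 kHz mod fs = 11.5 kHz.
11.5 kHz ≤ fs/2 = 14.25 kHz, appears at 11.5 kHz.
108 kHz mod fs = 22.5 kHz.
22.5 kHz > fs/2 = 14.25 kHz, folds to fs − 22.5 kHz = 6 kHz.
17.5 kHz > fs/2 = 14.25 kHz, folds to fs − 17.5 kHz = 11 kHz.
68.5 kHz and 74 kHz both map to 11.5 kHz.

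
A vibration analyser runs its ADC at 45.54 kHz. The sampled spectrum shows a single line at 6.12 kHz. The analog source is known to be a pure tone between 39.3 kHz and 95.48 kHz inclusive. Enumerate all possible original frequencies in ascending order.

39.42 kHz, 51.66 kHz, 84.96 kHz

Frequencies that alias to 6.12 kHz are k·fs ± 6.12 kHz for integer k ≥ 0.
k=0: 6.12 kHz.
k=1: 39.42 kHz, 51.66 kHz.
k=2: 84.96 kHz, 97.2 kHz.
k=3: 130.5 kHz, 142.74 kHz.
Within [39.3 kHz, 95.48 kHz]: 39.42 kHz, 51.66 kHz, 84.96 kHz.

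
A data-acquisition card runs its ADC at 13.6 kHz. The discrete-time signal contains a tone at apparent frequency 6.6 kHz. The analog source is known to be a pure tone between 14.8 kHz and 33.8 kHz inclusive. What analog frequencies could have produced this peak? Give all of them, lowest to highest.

20.2 kHz, 20.6 kHz, 33.8 kHz

Frequencies that alias to 6.6 kHz are k·fs ± 6.6 kHz for integer k ≥ 0.
k=0: 6.6 kHz.
k=1: 7 kHz, 20.2 kHz.
k=2: 20.6 kHz, 33.8 kHz.
k=3: 34.2 kHz, 47.4 kHz.
Within [14.8 kHz, 33.8 kHz]: 20.2 kHz, 20.6 kHz, 33.8 kHz.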